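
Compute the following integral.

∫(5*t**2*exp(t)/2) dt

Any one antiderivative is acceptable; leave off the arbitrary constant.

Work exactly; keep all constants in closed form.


Answer: 5*t**2*exp(t)/2 - 5*t*exp(t) + 5*exp(t).


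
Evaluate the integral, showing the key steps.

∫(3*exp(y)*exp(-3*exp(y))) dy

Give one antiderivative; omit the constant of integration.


Step 1. Substitute u = exp(y), turning ∫(3*exp(y)*exp(-3*exp(y))) dy into ∫(3*exp(-3*u)) du: now ∫(3*exp(-3*u)) du.
Step 2. Evaluate the standard form: now -exp(-3*u).
Step 3. Substitute back u = exp(y): now -exp(-3*exp(y)).
Answer: -exp(-3*exp(y)).


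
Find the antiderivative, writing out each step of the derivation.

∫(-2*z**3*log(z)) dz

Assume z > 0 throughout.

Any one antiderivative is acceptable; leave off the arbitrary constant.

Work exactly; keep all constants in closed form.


Step 1. Integrate ∫(-2*z**3*log(z)) dz by parts with u = log(z), dv = (-2*z**3) dz, so v = -z**4/2 [assuming z > 0]: now -z**4*log(z)/2 + ∫(z**3/2) dz.
Step 2. Evaluate the standard form: now -z**4*log(z)/2 + z**4/8.
Answer: -z**4*log(z)/2 + z**4/8.


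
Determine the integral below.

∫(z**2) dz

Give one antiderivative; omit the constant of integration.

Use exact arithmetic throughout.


Answer: z**3/3.


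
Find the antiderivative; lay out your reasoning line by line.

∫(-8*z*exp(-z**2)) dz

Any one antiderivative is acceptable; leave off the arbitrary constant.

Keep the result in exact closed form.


Step 1. Substitute u = z**2, turning ∫(-8*z*exp(-z**2)) dz into ∫(-4*exp(-u)) du: now ∫(-4*exp(-u)) du.
Step 2. Evaluate the standard form: now 4*exp(-u).
Step 3. Substitute back u = z**2: now 4*exp(-z**2).
Answer: 4*exp(-z**2).


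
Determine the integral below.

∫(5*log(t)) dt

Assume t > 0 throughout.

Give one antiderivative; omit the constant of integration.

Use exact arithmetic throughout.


Answer: 5*t*log(t) - 5*t.


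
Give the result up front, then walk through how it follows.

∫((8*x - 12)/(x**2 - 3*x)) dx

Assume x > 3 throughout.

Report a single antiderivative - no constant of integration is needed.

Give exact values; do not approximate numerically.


The answer is 4*log(x) + 4*log(x - 3).
Step 1. Decompose ∫((8*x - 12)/(x**2 - 3*x)) dx by partial fractions, (8*x - 12)/(x**2 - 3*x) = 4/(x - 3) + 4/x: now ∫(4/x) dx + ∫(4/(x - 3)) dx.
Step 2. Evaluate the standard form [assuming x > 0]: now 4*log(x) + ∫(4/(x - 3)) dx.
Step 3. Evaluate the standard form [assuming x > 3]: now 4*log(x) + 4*log(x - 3).
Answer: 4*log(x) + 4*log(x - 3).


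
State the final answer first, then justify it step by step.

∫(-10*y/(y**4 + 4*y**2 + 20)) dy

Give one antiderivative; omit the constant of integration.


The answer is -5*atan(y**2/4 + 1/2)/4.
Step 1. Substitute u = y**2 + 2, turning ∫(-10*y/(y**4 + 4*y**2 + 20)) dy into ∫(-5/(u**2 + 16)) du: now ∫(-5/(u**2 + 16)) du.
Step 2. Evaluate the standard form: now -5*atan(u/4)/4.
Step 3. Substitute back u = y**2 + 2: now -5*atan(y**2/4 + 1/2)/4.
Answer: -5*atan(y**2/4 + 1/2)/4.


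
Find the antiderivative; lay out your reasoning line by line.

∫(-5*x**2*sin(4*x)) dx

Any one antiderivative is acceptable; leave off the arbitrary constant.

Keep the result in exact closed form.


Step 1. Integrate ∫(-5*x**2*sin(4*x)) dx by parts with u = x**2, dv = (-5*sin(4*x)) dx, so v = 5*cos(4*x)/4: now 5*x**2*cos(4*x)/4 + ∫(-5*x*cos(4*x)/2) dx.
Step 2. Integrate ∫(-5*x*cos(4*x)/2) dx by parts with u = x, dv = (-5*cos(4*x)/2) dx, so v = -5*sin(4*x)/8: now 5*x**2*cos(4*x)/4 - 5*x*sin(4*x)/8 + ∫(5*sin(4*x)/8) dx.
Step 3. Evaluate the standard form: now 5*x**2*cos(4*x)/4 - 5*x*sin(4*x)/8 - 5*cos(4*x)/32.
Answer: 5*x**2*cos(4*x)/4 - 5*x*sin(4*x)/8 - 5*cos(4*x)/32.


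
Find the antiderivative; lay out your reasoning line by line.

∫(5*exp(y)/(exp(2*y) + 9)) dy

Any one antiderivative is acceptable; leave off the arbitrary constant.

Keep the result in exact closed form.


Step 1. Substitute u = exp(y), turning ∫(5*exp(y)/(exp(2*y) + 9)) dy into ∫(5/(u**2 + 9)) du: now ∫(5/(u**2 + 9)) du.
Step 2. Evaluate the standard form: now 5*atan(u/3)/3.
Step 3. Substitute back u = exp(y): now 5*atan(exp(y)/3)/3.
Answer: 5*atan(exp(y)/3)/3.


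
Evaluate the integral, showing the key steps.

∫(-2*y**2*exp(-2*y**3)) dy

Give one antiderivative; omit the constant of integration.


Step 1. Substitute u = y**3, turning ∫(-2*y**2*exp(-2*y**3)) dy into ∫(-2*exp(-2*u)/3) du: now ∫(-2*exp(-2*u)/3) du.
Step 2. Evaluate the standard form: now exp(-2*u)/3.
Step 3. Substitute back u = y**3: now exp(-2*y**3)/3.
Answer: exp(-2*y**3)/3.


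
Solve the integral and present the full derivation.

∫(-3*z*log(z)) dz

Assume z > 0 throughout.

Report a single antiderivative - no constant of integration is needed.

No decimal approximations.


Step 1. Integrate ∫(-3*z*log(z)) dz by parts with u = log(z), dv = (-3*z) dz, so v = -3*z**2/2 [assuming z > 0]: now -3*z**2*log(z)/2 + ∫(3*z/2) dz.
Step 2. Evaluate the standard form: now -3*z**2*log(z)/2 + 3*z**2/4.
Answer: -3*z**2*log(z)/2 + 3*z**2/4.


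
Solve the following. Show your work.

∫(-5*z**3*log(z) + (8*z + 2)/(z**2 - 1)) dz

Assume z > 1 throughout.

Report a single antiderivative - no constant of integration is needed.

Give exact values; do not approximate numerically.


Step 1. Rewrite: now ∫(-5*z**3*log(z)) dz + ∫((8*z + 2)/(z**2 - 1)) dz.
Step 2. Decompose ∫((8*z + 2)/(z**2 - 1)) dz by partial fractions, (8*z + 2)/(z**2 - 1) = 3/(z + 1) + 5/(z - 1): now ∫(-5*z**3*log(z)) dz + ∫(5/(z - 1)) dz + ∫(3/(z + 1)) dz.
Step 3. Evaluate the standard form [assuming z > 1]: now 5*log(z - 1) + ∫(-5*z**3*log(z)) dz + ∫(3/(z + 1)) dz.
Step 4. Evaluate the standard form [assuming z > -1]: now 5*log(z - 1) + 3*log(z + 1) + ∫(-5*z**3*log(z)) dz.
Step 5. Integrate ∫(-5*z**3*log(z)) dz by parts with u = log(z), dv = (-5*z**3) dz, so v = -5*z**4/4 [assuming z > 0]: now -5*z**4*log(z)/4 + 5*log(z - 1) + 3*log(z + 1) + ∫(5*z**3/4) dz.
Step 6. Evaluate the standard form: now -5*z**4*log(z)/4 + 5*z**4/16 + 5*log(z - 1) + 3*log(z + 1).
Answer: -5*z**4*log(z)/4 + 5*z**4/16 + 5*log(z - 1) + 3*log(z + 1).


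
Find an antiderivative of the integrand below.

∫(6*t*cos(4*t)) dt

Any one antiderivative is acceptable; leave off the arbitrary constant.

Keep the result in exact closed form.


Answer: 3*t*sin(4*t)/2 + 3*cos(4*t)/8.


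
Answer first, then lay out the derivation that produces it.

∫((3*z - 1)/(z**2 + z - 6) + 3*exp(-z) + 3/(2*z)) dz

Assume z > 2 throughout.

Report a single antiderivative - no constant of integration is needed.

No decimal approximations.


The answer is 3*log(z)/2 + log(z - 2) + 2*log(z + 3) - 3*exp(-z).
Step 1. Rewrite: now ∫(3/(2*z)) dz + ∫((3*z - 1)/(z**2 + z - 6)) dz + ∫(3*exp(-z)) dz.
Step 2. Evaluate the standard form: now ∫(3/(2*z)) dz + ∫((3*z - 1)/(z**2 + z - 6)) dz - 3*exp(-z).
Step 3. Evaluate the standard form [assuming z > 0]: now 3*log(z)/2 + ∫((3*z - 1)/(z**2 + z - 6)) dz - 3*exp(-z).
Step 4. Decompose ∫((3*z - 1)/(z**2 + z - 6)) dz by partial fractions, (3*z - 1)/(z**2 + z - 6) = 2/(z + 3) + 1/(z - 2): now 3*log(z)/2 + ∫(1/(z - 2)) dz + ∫(2/(z + 3)) dz - 3*exp(-z).
Step 5. Evaluate the standard form [assuming z > -3]: now 3*log(z)/2 + 2*log(z + 3) + ∫(1/(z - 2)) dz - 3*exp(-z).
Step 6. Evaluate the standard form [assuming z > 2]: now 3*log(z)/2 + log(z - 2) + 2*log(z + 3) - 3*exp(-z).
Answer: 3*log(z)/2 + log(z - 2) + 2*log(z + 3) - 3*exp(-z).


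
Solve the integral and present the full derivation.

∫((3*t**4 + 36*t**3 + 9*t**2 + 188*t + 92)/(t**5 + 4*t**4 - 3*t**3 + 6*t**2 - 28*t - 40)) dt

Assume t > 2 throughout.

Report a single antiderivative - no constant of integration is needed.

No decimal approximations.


Step 1. Decompose ∫((3*t**4 + 36*t**3 + 9*t**2 + 188*t + 92)/(t**5 + 4*t**4 - 3*t**3 + 6*t**2 - 28*t - 40)) dt by partial fractions, (3*t**4 + 36*t**3 + 9*t**2 + 188*t + 92)/(t**5 + 4*t**4 - 3*t**3 + 6*t**2 - 28*t - 40) = -4/(t**2 + 4) - 4/(t + 5) + 2/(t + 1) + 5/(t - 2): now ∫(5/(t - 2)) dt + ∫(2/(t + 1)) dt + ∫(-4/(t + 5)) dt + ∫(-4/(t**2 + 4)) dt.
Step 2. Evaluate the standard form [assuming t > -1]: now 2*log(t + 1) + ∫(5/(t - 2)) dt + ∫(-4/(t + 5)) dt + ∫(-4/(t**2 + 4)) dt.
Step 3. Evaluate the standard form [assuming t > 2]: now 5*log(t - 2) + 2*log(t + 1) + ∫(-4/(t + 5)) dt + ∫(-4/(t**2 + 4)) dt.
Step 4. Evaluate the standard form [assuming t > -5]: now 5*log(t - 2) + 2*log(t + 1) - 4*log(t + 5) + ∫(-4/(t**2 + 4)) dt.
Step 5. Evaluate the standard form: now 5*log(t - 2) + 2*log(t + 1) - 4*log(t + 5) - 2*atan(t/2).
Answer: 5*log(t - 2) + 2*log(t + 1) - 4*log(t + 5) - 2*atan(t/2).


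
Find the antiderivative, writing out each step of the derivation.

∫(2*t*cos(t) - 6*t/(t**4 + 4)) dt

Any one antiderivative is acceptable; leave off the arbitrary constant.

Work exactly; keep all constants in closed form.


Step 1. Rewrite: now ∫(-6*t/(t**4 + 4)) dt + ∫(2*t*cos(t)) dt.
Step 2. Substitute u = t**2, turning ∫(-6*t/(t**4 + 4)) dt into ∫(-3/(u**2 + 4)) du: now ∫(2*t*cos(t)) dt + ∫(-3/(u**2 + 4)) du.
Step 3. Evaluate the standard form: now -3*atan(u/2)/2 + ∫(2*t*cos(t)) dt.
Step 4. Substitute back u = t**2: now -3*atan(t**2/2)/2 + ∫(2*t*cos(t)) dt.
Step 5. Integrate ∫(2*t*cos(t)) dt by parts with u = t, dv = (2*cos(t)) dt, so v = 2*sin(t): now 2*t*sin(t) - 3*atan(t**2/2)/2 + ∫(-2*sin(t)) dt.
Step 6. Evaluate the standard form: now 2*t*sin(t) + 2*cos(t) - 3*atan(t**2/2)/2.
Answer: 2*t*sin(t) + 2*cos(t) - 3*atan(t**2/2)/2.


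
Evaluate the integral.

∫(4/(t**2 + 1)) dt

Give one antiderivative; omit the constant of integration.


Answer: 4*atan(t).


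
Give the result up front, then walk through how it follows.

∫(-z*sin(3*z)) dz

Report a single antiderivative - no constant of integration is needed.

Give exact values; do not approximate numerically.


The answer is z*cos(3*z)/3 - sin(3*z)/9.
Step 1. Integrate ∫(-z*sin(3*z)) dz by parts with u = z, dv = (-sin(3*z)) dz, so v = cos(3*z)/3: now z*cos(3*z)/3 + ∫(-cos(3*z)/3) dz.
Step 2. Evaluate the standard form: now z*cos(3*z)/3 - sin(3*z)/9.
Answer: z*cos(3*z)/3 - sin(3*z)/9.


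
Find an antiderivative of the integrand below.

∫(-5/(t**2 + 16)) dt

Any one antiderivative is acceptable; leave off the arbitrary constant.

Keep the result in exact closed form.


Answer: -5*atan(t/4)/4.


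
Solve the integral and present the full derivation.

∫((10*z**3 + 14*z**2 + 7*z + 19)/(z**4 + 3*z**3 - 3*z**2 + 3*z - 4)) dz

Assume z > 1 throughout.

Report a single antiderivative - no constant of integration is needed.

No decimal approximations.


Step 1. Decompose ∫((10*z**3 + 14*z**2 + 7*z + 19)/(z**4 + 3*z**3 - 3*z**2 + 3*z - 4)) dz by partial fractions, (10*z**3 + 14*z**2 + 7*z + 19)/(z**4 + 3*z**3 - 3*z**2 + 3*z - 4) = -1/(z**2 + 1) + 5/(z + 4) + 5/(z - 1): now ∫(5/(z - 1)) dz + ∫(5/(z + 4)) dz + ∫(-1/(z**2 + 1)) dz.
Step 2. Evaluate the standard form [assuming z > -4]: now 5*log(z + 4) + ∫(5/(z - 1)) dz + ∫(-1/(z**2 + 1)) dz.
Step 3. Evaluate the standard form [assuming z > 1]: now 5*log(z - 1) + 5*log(z + 4) + ∫(-1/(z**2 + 1)) dz.
Step 4. Evaluate the standard form: now 5*log(z - 1) + 5*log(z + 4) - atan(z).
Answer: 5*log(z - 1) + 5*log(z + 4) - atan(z).


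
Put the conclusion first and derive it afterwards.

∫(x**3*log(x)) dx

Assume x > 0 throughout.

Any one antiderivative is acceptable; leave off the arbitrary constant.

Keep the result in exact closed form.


The answer is x**4*log(x)/4 - x**4/16.
Step 1. Integrate ∫(x**3*log(x)) dx by parts with u = log(x), dv = (x**3) dx, so v = x**4/4 [assuming x > 0]: now x**4*log(x)/4 + ∫(-x**3/4) dx.
Step 2. Evaluate the standard form: now x**4*log(x)/4 - x**4/16.
Answer: x**4*log(x)/4 - x**4/16.


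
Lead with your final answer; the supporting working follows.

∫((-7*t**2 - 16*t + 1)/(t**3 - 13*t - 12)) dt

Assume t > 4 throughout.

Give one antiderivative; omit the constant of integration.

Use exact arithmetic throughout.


The answer is -5*log(t - 4) - log(t + 1) - log(t + 3).
Step 1. Decompose ∫((-7*t**2 - 16*t + 1)/(t**3 - 13*t - 12)) dt by partial fractions, (-7*t**2 - 16*t + 1)/(t**3 - 13*t - 12) = -1/(t + 3) - 1/(t + 1) - 5/(t - 4): now ∫(-5/(t - 4)) dt + ∫(-1/(t + 1)) dt + ∫(-1/(t + 3)) dt.
Step 2. Evaluate the standard form [assuming t > -1]: now -log(t + 1) + ∫(-5/(t - 4)) dt + ∫(-1/(t + 3)) dt.
Step 3. Evaluate the standard form [assuming t > -3]: now -log(t + 1) - log(t + 3) + ∫(-5/(t - 4)) dt.
Step 4. Evaluate the standard form [assuming t > 4]: now -5*log(t - 4) - log(t + 1) - log(t + 3).
Answer: -5*log(t - 4) - log(t + 1) - log(t + 3).


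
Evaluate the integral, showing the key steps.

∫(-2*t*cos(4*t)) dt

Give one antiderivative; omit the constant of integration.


Step 1. Integrate ∫(-2*t*cos(4*t)) dt by parts with u = t, dv = (-2*cos(4*t)) dt, so v = -sin(4*t)/2: now -t*sin(4*t)/2 + ∫(sin(4*t)/2) dt.
Step 2. Evaluate the standard form: now -t*sin(4*t)/2 - cos(4*t)/8.
Answer: -t*sin(4*t)/2 - cos(4*t)/8.


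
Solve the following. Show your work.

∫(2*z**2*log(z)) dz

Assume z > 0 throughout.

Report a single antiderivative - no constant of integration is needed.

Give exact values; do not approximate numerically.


Step 1. Integrate ∫(2*z**2*log(z)) dz by parts with u = log(z), dv = (2*z**2) dz, so v = 2*z**3/3 [assuming z > 0]: now 2*z**3*log(z)/3 + ∫(-2*z**2/3) dz.
Step 2. Evaluate the standard form: now 2*z**3*log(z)/3 - 2*z**3/9.
Answer: 2*z**3*log(z)/3 - 2*z**3/9.


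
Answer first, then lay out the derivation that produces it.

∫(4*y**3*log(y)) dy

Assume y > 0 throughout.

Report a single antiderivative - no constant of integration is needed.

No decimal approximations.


The answer is y**4*log(y) - y**4/4.
Step 1. Integrate ∫(4*y**3*log(y)) dy by parts with u = log(y), dv = (4*y**3) dy, so v = y**4 [assuming y > 0]: now y**4*log(y) + ∫(-y**3) dy.
Step 2. Evaluate the standard form: now y**4*log(y) - y**4/4.
Answer: y**4*log(y) - y**4/4.


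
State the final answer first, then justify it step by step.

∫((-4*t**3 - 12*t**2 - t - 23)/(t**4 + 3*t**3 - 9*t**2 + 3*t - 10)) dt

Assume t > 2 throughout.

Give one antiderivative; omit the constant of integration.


The answer is -3*log(t - 2) - log(t + 5) + atan(t).
Step 1. Decompose ∫((-4*t**3 - 12*t**2 - t - 23)/(t**4 + 3*t**3 - 9*t**2 + 3*t - 10)) dt by partial fractions, (-4*t**3 - 12*t**2 - t - 23)/(t**4 + 3*t**3 - 9*t**2 + 3*t - 10) = 1/(t**2 + 1) - 1/(t + 5) - 3/(t - 2): now ∫(-3/(t - 2)) dt + ∫(-1/(t + 5)) dt + ∫(1/(t**2 + 1)) dt.
Step 2. Evaluate the standard form [assuming t > 2]: now -3*log(t - 2) + ∫(-1/(t + 5)) dt + ∫(1/(t**2 + 1)) dt.
Step 3. Evaluate the standard form [assuming t > -5]: now -3*log(t - 2) - log(t + 5) + ∫(1/(t**2 + 1)) dt.
Step 4. Evaluate the standard form: now -3*log(t - 2) - log(t + 5) + atan(t).
Answer: -3*log(t - 2) - log(t + 5) + atan(t).


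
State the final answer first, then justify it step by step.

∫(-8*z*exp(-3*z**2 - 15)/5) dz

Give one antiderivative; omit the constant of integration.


The answer is 4*exp(-3*z**2 - 15)/15.
Step 1. Substitute u = z**2 + 5, turning ∫(-8*z*exp(-3*z**2 - 15)/5) dz into ∫(-4*exp(-3*u)/5) du: now ∫(-4*exp(-3*u)/5) du.
Step 2. Evaluate the standard form: now 4*exp(-3*u)/15.
Step 3. Substitute back u = z**2 + 5: now 4*exp(-3*z**2 - 15)/15.
Answer: 4*exp(-3*z**2 - 15)/15.


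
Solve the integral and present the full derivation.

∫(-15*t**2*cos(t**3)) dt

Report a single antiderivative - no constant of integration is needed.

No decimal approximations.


Step 1. Substitute u = t**3, turning ∫(-15*t**2*cos(t**3)) dt into ∫(-5*cos(u)) du: now ∫(-5*cos(u)) du.
Step 2. Evaluate the standard form: now -5*sin(u).
Step 3. Substitute back u = t**3: now -5*sin(t**3).
Answer: -5*sin(t**3).


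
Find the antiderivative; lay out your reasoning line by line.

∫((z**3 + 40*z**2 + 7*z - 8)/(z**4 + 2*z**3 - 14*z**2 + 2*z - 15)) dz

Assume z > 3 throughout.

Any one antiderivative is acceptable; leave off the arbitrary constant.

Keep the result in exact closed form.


Step 1. Decompose ∫((z**3 + 40*z**2 + 7*z - 8)/(z**4 + 2*z**3 - 14*z**2 + 2*z - 15)) dz by partial fractions, (z**3 + 40*z**2 + 7*z - 8)/(z**4 + 2*z**3 - 14*z**2 + 2*z - 15) = 3/(z**2 + 1) - 4/(z + 5) + 5/(z - 3): now ∫(5/(z - 3)) dz + ∫(-4/(z + 5)) dz + ∫(3/(z**2 + 1)) dz.
Step 2. Evaluate the standard form [assuming z > 3]: now 5*log(z - 3) + ∫(-4/(z + 5)) dz + ∫(3/(z**2 + 1)) dz.
Step 3. Evaluate the standard form [assuming z > -5]: now 5*log(z - 3) - 4*log(z + 5) + ∫(3/(z**2 + 1)) dz.
Step 4. Evaluate the standard form: now 5*log(z - 3) - 4*log(z + 5) + 3*atan(z).
Answer: 5*log(z - 3) - 4*log(z + 5) + 3*atan(z).


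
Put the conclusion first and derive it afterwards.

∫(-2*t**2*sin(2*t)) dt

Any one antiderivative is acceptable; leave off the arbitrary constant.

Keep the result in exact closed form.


The answer is t**2*cos(2*t) - t*sin(2*t) - cos(2*t)/2.
Step 1. Integrate ∫(-2*t**2*sin(2*t)) dt by parts with u = t**2, dv = (-2*sin(2*t)) dt, so v = cos(2*t): now t**2*cos(2*t) + ∫(-2*t*cos(2*t)) dt.
Step 2. Integrate ∫(-2*t*cos(2*t)) dt by parts with u = t, dv = (-2*cos(2*t)) dt, so v = -sin(2*t): now t**2*cos(2*t) - t*sin(2*t) + ∫(sin(2*t)) dt.
Step 3. Evaluate the standard form: now t**2*cos(2*t) - t*sin(2*t) - cos(2*t)/2.
Answer: t**2*cos(2*t) - t*sin(2*t) - cos(2*t)/2.


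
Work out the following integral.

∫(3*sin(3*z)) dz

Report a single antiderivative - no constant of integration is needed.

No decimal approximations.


Answer: -cos(3*z).


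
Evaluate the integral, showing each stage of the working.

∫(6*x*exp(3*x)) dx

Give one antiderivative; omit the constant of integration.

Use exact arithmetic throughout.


Step 1. Integrate ∫(6*x*exp(3*x)) dx by parts with u = x, dv = (6*exp(3*x)) dx, so v = 2*exp(3*x): now 2*x*exp(3*x) + ∫(-2*exp(3*x)) dx.
Step 2. Evaluate the standard form: now 2*x*exp(3*x) - 2*exp(3*x)/3.
Answer: 2*x*exp(3*x) - 2*exp(3*x)/3.


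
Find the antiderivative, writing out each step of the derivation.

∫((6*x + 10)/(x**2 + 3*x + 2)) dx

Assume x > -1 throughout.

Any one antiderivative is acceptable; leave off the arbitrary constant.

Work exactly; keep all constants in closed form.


Step 1. Decompose ∫((6*x + 10)/(x**2 + 3*x + 2)) dx by partial fractions, (6*x + 10)/(x**2 + 3*x + 2) = 2/(x + 2) + 4/(x + 1): now ∫(4/(x + 1)) dx + ∫(2/(x + 2)) dx.
Step 2. Evaluate the standard form [assuming x > -2]: now 2*log(x + 2) + ∫(4/(x + 1)) dx.
Step 3. Evaluate the standard form [assuming x > -1]: now 4*log(x + 1) + 2*log(x + 2).
Answer: 4*log(x + 1) + 2*log(x + 2).


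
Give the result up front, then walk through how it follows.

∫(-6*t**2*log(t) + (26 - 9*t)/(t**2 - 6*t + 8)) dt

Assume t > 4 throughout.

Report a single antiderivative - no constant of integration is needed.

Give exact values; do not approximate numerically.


The answer is -2*t**3*log(t) + 2*t**3/3 - 5*log(t - 4) - 4*log(t - 2).
Step 1. Rewrite: now ∫(-6*t**2*log(t)) dt + ∫((26 - 9*t)/(t**2 - 6*t + 8)) dt.
Step 2. Integrate ∫(-6*t**2*log(t)) dt by parts with u = log(t), dv = (-6*t**2) dt, so v = -2*t**3 [assuming t > 0]: now -2*t**3*log(t) + ∫(2*t**2) dt + ∫((26 - 9*t)/(t**2 - 6*t + 8)) dt.
Step 3. Evaluate the standard form: now -2*t**3*log(t) + 2*t**3/3 + ∫((26 - 9*t)/(t**2 - 6*t + 8)) dt.
Step 4. Decompose ∫((26 - 9*t)/(t**2 - 6*t + 8)) dt by partial fractions, (26 - 9*t)/(t**2 - 6*t + 8) = -4/(t - 2) - 5/(t - 4): now -2*t**3*log(t) + 2*t**3/3 + ∫(-5/(t - 4)) dt + ∫(-4/(t - 2)) dt.
Step 5. Evaluate the standard form [assuming t > 4]: now -2*t**3*log(t) + 2*t**3/3 - 5*log(t - 4) + ∫(-4/(t - 2)) dt.
Step 6. Evaluate the standard form [assuming t > 2]: now -2*t**3*log(t) + 2*t**3/3 - 5*log(t - 4) - 4*log(t - 2).
Answer: -2*t**3*log(t) + 2*t**3/3 - 5*log(t - 4) - 4*log(t - 2).


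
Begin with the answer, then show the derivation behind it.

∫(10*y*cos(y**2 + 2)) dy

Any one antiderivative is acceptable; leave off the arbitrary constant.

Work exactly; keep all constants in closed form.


The answer is 5*sin(y**2 + 2).
Step 1. Substitute u = y**2 + 2, turning ∫(10*y*cos(y**2 + 2)) dy into ∫(5*cos(u)) du: now ∫(5*cos(u)) du.
Step 2. Evaluate the standard form: now 5*sin(u).
Step 3. Substitute back u = y**2 + 2: now 5*sin(y**2 + 2).
Answer: 5*sin(y**2 + 2).


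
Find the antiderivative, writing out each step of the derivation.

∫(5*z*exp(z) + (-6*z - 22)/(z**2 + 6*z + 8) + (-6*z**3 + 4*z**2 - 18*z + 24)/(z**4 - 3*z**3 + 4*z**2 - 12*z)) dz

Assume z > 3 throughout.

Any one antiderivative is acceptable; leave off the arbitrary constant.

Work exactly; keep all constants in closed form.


Step 1. Rewrite: now ∫(5*z*exp(z)) dz + ∫((-6*z - 22)/(z**2 + 6*z + 8)) dz + ∫((-6*z**3 + 4*z**2 - 18*z + 24)/(z**4 - 3*z**3 + 4*z**2 - 12*z)) dz.
Step 2. Decompose ∫((-6*z**3 + 4*z**2 - 18*z + 24)/(z**4 - 3*z**3 + 4*z**2 - 12*z)) dz by partial fractions, (-6*z**3 + 4*z**2 - 18*z + 24)/(z**4 - 3*z**3 + 4*z**2 - 12*z) = -2/(z**2 + 4) - 4/(z - 3) - 2/z: now ∫(-2/z) dz + ∫(5*z*exp(z)) dz + ∫((-6*z - 22)/(z**2 + 6*z + 8)) dz + ∫(-4/(z - 3)) dz + ∫(-2/(z**2 + 4)) dz.
Step 3. Evaluate the standard form [assuming z > 0]: now -2*log(z) + ∫(5*z*exp(z)) dz + ∫((-6*z - 22)/(z**2 + 6*z + 8)) dz + ∫(-4/(z - 3)) dz + ∫(-2/(z**2 + 4)) dz.
Step 4. Evaluate the standard form [assuming z > 3]: now -2*log(z) - 4*log(z - 3) + ∫(5*z*exp(z)) dz + ∫((-6*z - 22)/(z**2 + 6*z + 8)) dz + ∫(-2/(z**2 + 4)) dz.
Step 5. Evaluate the standard form: now -2*log(z) - 4*log(z - 3) - atan(z/2) + ∫(5*z*exp(z)) dz + ∫((-6*z - 22)/(z**2 + 6*z + 8)) dz.
Step 6. Decompose ∫((-6*z - 22)/(z**2 + 6*z + 8)) dz by partial fractions, (-6*z - 22)/(z**2 + 6*z + 8) = -1/(z + 4) - 5/(z + 2): now -2*log(z) - 4*log(z - 3) - atan(z/2) + ∫(5*z*exp(z)) dz + ∫(-5/(z + 2)) dz + ∫(-1/(z + 4)) dz.
Step 7. Evaluate the standard form [assuming z > -4]: now -2*log(z) - 4*log(z - 3) - log(z + 4) - atan(z/2) + ∫(5*z*exp(z)) dz + ∫(-5/(z + 2)) dz.
Step 8. Evaluate the standard form [assuming z > -2]: now -2*log(z) - 4*log(z - 3) - 5*log(z + 2) - log(z + 4) - atan(z/2) + ∫(5*z*exp(z)) dz.
Step 9. Integrate ∫(5*z*exp(z)) dz by parts with u = z, dv = (5*exp(z)) dz, so v = 5*exp(z): now 5*z*exp(z) - 2*log(z) - 4*log(z - 3) - 5*log(z + 2) - log(z + 4) - atan(z/2) + ∫(-5*exp(z)) dz.
Step 10. Evaluate the standard form: now 5*z*exp(z) - 5*exp(z) - 2*log(z) - 4*log(z - 3) - 5*log(z + 2) - log(z + 4) - atan(z/2).
Answer: 5*z*exp(z) - 5*exp(z) - 2*log(z) - 4*log(z - 3) - 5*log(z + 2) - log(z + 4) - atan(z/2).


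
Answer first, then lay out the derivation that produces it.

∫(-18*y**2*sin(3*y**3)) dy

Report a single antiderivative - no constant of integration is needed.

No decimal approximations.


The answer is 2*cos(3*y**3).
Step 1. Substitute u = y**3, turning ∫(-18*y**2*sin(3*y**3)) dy into ∫(-6*sin(3*u)) du: now ∫(-6*sin(3*u)) du.
Step 2. Evaluate the standard form: now 2*cos(3*u).
Step 3. Substitute back u = y**3: now 2*cos(3*y**3).
Answer: 2*cos(3*y**3).


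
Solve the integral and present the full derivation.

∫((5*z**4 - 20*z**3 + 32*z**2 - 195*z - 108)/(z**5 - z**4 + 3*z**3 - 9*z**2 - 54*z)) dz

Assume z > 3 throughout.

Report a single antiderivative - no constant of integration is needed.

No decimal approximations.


Step 1. Decompose ∫((5*z**4 - 20*z**3 + 32*z**2 - 195*z - 108)/(z**5 - z**4 + 3*z**3 - 9*z**2 - 54*z)) dz by partial fractions, (5*z**4 - 20*z**3 + 32*z**2 - 195*z - 108)/(z**5 - z**4 + 3*z**3 - 9*z**2 - 54*z) = 1/(z**2 + 9) + 5/(z + 2) - 2/(z - 3) + 2/z: now ∫(2/z) dz + ∫(-2/(z - 3)) dz + ∫(5/(z + 2)) dz + ∫(1/(z**2 + 9)) dz.
Step 2. Evaluate the standard form [assuming z > -2]: now 5*log(z + 2) + ∫(2/z) dz + ∫(-2/(z - 3)) dz + ∫(1/(z**2 + 9)) dz.
Step 3. Evaluate the standard form [assuming z > 3]: now -2*log(z - 3) + 5*log(z + 2) + ∫(2/z) dz + ∫(1/(z**2 + 9)) dz.
Step 4. Evaluate the standard form [assuming z > 0]: now 2*log(z) - 2*log(z - 3) + 5*log(z + 2) + ∫(1/(z**2 + 9)) dz.
Step 5. Evaluate the standard form: now 2*log(z) - 2*log(z - 3) + 5*log(z + 2) + atan(z/3)/3.
Answer: 2*log(z) - 2*log(z - 3) + 5*log(z + 2) + atan(z/3)/3.


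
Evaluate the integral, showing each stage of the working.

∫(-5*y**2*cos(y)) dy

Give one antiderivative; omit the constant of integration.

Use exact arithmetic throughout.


Step 1. Integrate ∫(-5*y**2*cos(y)) dy by parts with u = y**2, dv = (-5*cos(y)) dy, so v = -5*sin(y): now -5*y**2*sin(y) + ∫(10*y*sin(y)) dy.
Step 2. Integrate ∫(10*y*sin(y)) dy by parts with u = y, dv = (10*sin(y)) dy, so v = -10*cos(y): now -5*y**2*sin(y) - 10*y*cos(y) + ∫(10*cos(y)) dy.
Step 3. Evaluate the standard form: now -5*y**2*sin(y) - 10*y*cos(y) + 10*sin(y).
Answer: -5*y**2*sin(y) - 10*y*cos(y) + 10*sin(y).


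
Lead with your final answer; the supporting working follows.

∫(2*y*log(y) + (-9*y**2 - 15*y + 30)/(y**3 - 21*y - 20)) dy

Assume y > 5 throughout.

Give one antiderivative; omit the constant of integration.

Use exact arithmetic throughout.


The answer is y**2*log(y) - y**2/2 - 5*log(y - 5) - 2*log(y + 1) - 2*log(y + 4).
Step 1. Rewrite: now ∫(2*y*log(y)) dy + ∫((-9*y**2 - 15*y + 30)/(y**3 - 21*y - 20)) dy.
Step 2. Integrate ∫(2*y*log(y)) dy by parts with u = log(y), dv = (2*y) dy, so v = y**2 [assuming y > 0]: now y**2*log(y) + ∫(-y) dy + ∫((-9*y**2 - 15*y + 30)/(y**3 - 21*y - 20)) dy.
Step 3. Evaluate the standard form: now y**2*log(y) - y**2/2 + ∫((-9*y**2 - 15*y + 30)/(y**3 - 21*y - 20)) dy.
Step 4. Decompose ∫((-9*y**2 - 15*y + 30)/(y**3 - 21*y - 20)) dy by partial fractions, (-9*y**2 - 15*y + 30)/(y**3 - 21*y - 20) = -2/(y + 4) - 2/(y + 1) - 5/(y - 5): now y**2*log(y) - y**2/2 + ∫(-5/(y - 5)) dy + ∫(-2/(y + 1)) dy + ∫(-2/(y + 4)) dy.
Step 5. Evaluate the standard form [assuming y > 5]: now y**2*log(y) - y**2/2 - 5*log(y - 5) + ∫(-2/(y + 1)) dy + ∫(-2/(y + 4)) dy.
Step 6. Evaluate the standard form [assuming y > -4]: now y**2*log(y) - y**2/2 - 5*log(y - 5) - 2*log(y + 4) + ∫(-2/(y + 1)) dy.
Step 7. Evaluate the standard form [assuming y > -1]: now y**2*log(y) - y**2/2 - 5*log(y - 5) - 2*log(y + 1) - 2*log(y + 4).
Answer: y**2*log(y) - y**2/2 - 5*log(y - 5) - 2*log(y + 1) - 2*log(y + 4).


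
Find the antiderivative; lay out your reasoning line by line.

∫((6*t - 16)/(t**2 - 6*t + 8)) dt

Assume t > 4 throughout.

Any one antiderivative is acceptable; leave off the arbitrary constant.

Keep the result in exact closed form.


Step 1. Decompose ∫((6*t - 16)/(t**2 - 6*t + 8)) dt by partial fractions, (6*t - 16)/(t**2 - 6*t + 8) = 2/(t - 2) + 4/(t - 4): now ∫(4/(t - 4)) dt + ∫(2/(t - 2)) dt.
Step 2. Evaluate the standard form [assuming t > 4]: now 4*log(t - 4) + ∫(2/(t - 2)) dt.
Step 3. Evaluate the standard form [assuming t > 2]: now 4*log(t - 4) + 2*log(t - 2).
Answer: 4*log(t - 4) + 2*log(t - 2).


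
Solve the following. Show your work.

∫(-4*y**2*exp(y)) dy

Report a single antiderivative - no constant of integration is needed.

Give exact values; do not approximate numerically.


Step 1. Integrate ∫(-4*y**2*exp(y)) dy by parts with u = y**2, dv = (-4*exp(y)) dy, so v = -4*exp(y): now -4*y**2*exp(y) + ∫(8*y*exp(y)) dy.
Step 2. Integrate ∫(8*y*exp(y)) dy by parts with u = y, dv = (8*exp(y)) dy, so v = 8*exp(y): now -4*y**2*exp(y) + 8*y*exp(y) + ∫(-8*exp(y)) dy.
Step 3. Evaluate the standard form: now -4*y**2*exp(y) + 8*y*exp(y) - 8*exp(y).
Answer: -4*y**2*exp(y) + 8*y*exp(y) - 8*exp(y).


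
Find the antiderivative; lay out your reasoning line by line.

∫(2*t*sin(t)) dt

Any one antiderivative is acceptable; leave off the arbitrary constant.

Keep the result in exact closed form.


Step 1. Integrate ∫(2*t*sin(t)) dt by parts with u = t, dv = (2*sin(t)) dt, so v = -2*cos(t): now -2*t*cos(t) + ∫(2*cos(t)) dt.
Step 2. Evaluate the standard form: now -2*t*cos(t) + 2*sin(t).
Answer: -2*t*cos(t) + 2*sin(t).


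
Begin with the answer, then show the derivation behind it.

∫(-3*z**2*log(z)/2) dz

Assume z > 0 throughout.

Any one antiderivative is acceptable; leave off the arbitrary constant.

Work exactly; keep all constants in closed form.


The answer is -z**3*log(z)/2 + z**3/6.
Step 1. Integrate ∫(-3*z**2*log(z)/2) dz by parts with u = log(z), dv = (-3*z**2/2) dz, so v = -z**3/2 [assuming z > 0]: now -z**3*log(z)/2 + ∫(z**2/2) dz.
Step 2. Evaluate the standard form: now -z**3*log(z)/2 + z**3/6.
Answer: -z**3*log(z)/2 + z**3/6.


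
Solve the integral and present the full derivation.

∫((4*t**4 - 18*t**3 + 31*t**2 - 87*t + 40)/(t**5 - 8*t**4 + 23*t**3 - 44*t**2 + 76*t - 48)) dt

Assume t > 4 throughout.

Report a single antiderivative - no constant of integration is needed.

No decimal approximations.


Step 1. Decompose ∫((4*t**4 - 18*t**3 + 31*t**2 - 87*t + 40)/(t**5 - 8*t**4 + 23*t**3 - 44*t**2 + 76*t - 48)) dt by partial fractions, (4*t**4 - 18*t**3 + 31*t**2 - 87*t + 40)/(t**5 - 8*t**4 + 23*t**3 - 44*t**2 + 76*t - 48) = -1/(t**2 + 4) - 1/(t - 1) + 4/(t - 3) + 1/(t - 4): now ∫(1/(t - 4)) dt + ∫(4/(t - 3)) dt + ∫(-1/(t - 1)) dt + ∫(-1/(t**2 + 4)) dt.
Step 2. Evaluate the standard form [assuming t > 4]: now log(t - 4) + ∫(4/(t - 3)) dt + ∫(-1/(t - 1)) dt + ∫(-1/(t**2 + 4)) dt.
Step 3. Evaluate the standard form [assuming t > 3]: now log(t - 4) + 4*log(t - 3) + ∫(-1/(t - 1)) dt + ∫(-1/(t**2 + 4)) dt.
Step 4. Evaluate the standard form [assuming t > 1]: now log(t - 4) + 4*log(t - 3) - log(t - 1) + ∫(-1/(t**2 + 4)) dt.
Step 5. Evaluate the standard form: now log(t - 4) + 4*log(t - 3) - log(t - 1) - atan(t/2)/2.
Answer: log(t - 4) + 4*log(t - 3) - log(t - 1) - atan(t/2)/2.


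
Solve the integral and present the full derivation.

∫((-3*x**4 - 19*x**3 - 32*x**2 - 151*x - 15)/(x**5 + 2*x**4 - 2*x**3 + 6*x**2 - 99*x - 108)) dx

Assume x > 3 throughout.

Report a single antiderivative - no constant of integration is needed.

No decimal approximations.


Step 1. Decompose ∫((-3*x**4 - 19*x**3 - 32*x**2 - 151*x - 15)/(x**5 + 2*x**4 - 2*x**3 + 6*x**2 - 99*x - 108)) dx by partial fractions, (-3*x**4 - 19*x**3 - 32*x**2 - 151*x - 15)/(x**5 + 2*x**4 - 2*x**3 + 6*x**2 - 99*x - 108) = -1/(x**2 + 9) + 1/(x + 4) - 1/(x + 1) - 3/(x - 3): now ∫(-3/(x - 3)) dx + ∫(-1/(x + 1)) dx + ∫(1/(x + 4)) dx + ∫(-1/(x**2 + 9)) dx.
Step 2. Evaluate the standard form [assuming x > -4]: now log(x + 4) + ∫(-3/(x - 3)) dx + ∫(-1/(x + 1)) dx + ∫(-1/(x**2 + 9)) dx.
Step 3. Evaluate the standard form [assuming x > -1]: now -log(x + 1) + log(x + 4) + ∫(-3/(x - 3)) dx + ∫(-1/(x**2 + 9)) dx.
Step 4. Evaluate the standard form [assuming x > 3]: now -3*log(x - 3) - log(x + 1) + log(x + 4) + ∫(-1/(x**2 + 9)) dx.
Step 5. Evaluate the standard form: now -3*log(x - 3) - log(x + 1) + log(x + 4) - atan(x/3)/3.
Answer: -3*log(x - 3) - log(x + 1) + log(x + 4) - atan(x/3)/3.


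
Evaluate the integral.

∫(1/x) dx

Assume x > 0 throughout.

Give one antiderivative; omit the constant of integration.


Answer: log(x).


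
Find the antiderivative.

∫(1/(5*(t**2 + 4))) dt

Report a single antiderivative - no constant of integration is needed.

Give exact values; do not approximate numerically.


Answer: atan(t/2)/10.


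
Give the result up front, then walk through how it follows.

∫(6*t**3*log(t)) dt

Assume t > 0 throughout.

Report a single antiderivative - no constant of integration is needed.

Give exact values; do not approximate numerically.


The answer is 3*t**4*log(t)/2 - 3*t**4/8.
Step 1. Integrate ∫(6*t**3*log(t)) dt by parts with u = log(t), dv = (6*t**3) dt, so v = 3*t**4/2 [assuming t > 0]: now 3*t**4*log(t)/2 + ∫(-3*t**3/2) dt.
Step 2. Evaluate the standard form: now 3*t**4*log(t)/2 - 3*t**4/8.
Answer: 3*t**4*log(t)/2 - 3*t**4/8.


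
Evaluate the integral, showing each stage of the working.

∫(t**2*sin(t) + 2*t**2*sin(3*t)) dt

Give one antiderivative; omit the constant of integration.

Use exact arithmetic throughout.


Step 1. Rewrite: now ∫(t**2*sin(t)) dt + ∫(2*t**2*sin(3*t)) dt.
Step 2. Integrate ∫(t**2*sin(t)) dt by parts with u = t**2, dv = (sin(t)) dt, so v = -cos(t): now -t**2*cos(t) + ∫(2*t*cos(t)) dt + ∫(2*t**2*sin(3*t)) dt.
Step 3. Integrate ∫(2*t*cos(t)) dt by parts with u = t, dv = (2*cos(t)) dt, so v = 2*sin(t): now -t**2*cos(t) + 2*t*sin(t) + ∫(2*t**2*sin(3*t)) dt + ∫(-2*sin(t)) dt.
Step 4. Evaluate the standard form: now -t**2*cos(t) + 2*t*sin(t) + 2*cos(t) + ∫(2*t**2*sin(3*t)) dt.
Step 5. Integrate ∫(2*t**2*sin(3*t)) dt by parts with u = t**2, dv = (2*sin(3*t)) dt, so v = -2*cos(3*t)/3: now -t**2*cos(t) - 2*t**2*cos(3*t)/3 + 2*t*sin(t) + 2*cos(t) + ∫(4*t*cos(3*t)/3) dt.
Step 6. Integrate ∫(4*t*cos(3*t)/3) dt by parts with u = t, dv = (4*cos(3*t)/3) dt, so v = 4*sin(3*t)/9: now -t**2*cos(t) - 2*t**2*cos(3*t)/3 + 2*t*sin(t) + 4*t*sin(3*t)/9 + 2*cos(t) + ∫(-4*sin(3*t)/9) dt.
Step 7. Evaluate the standard form: now -t**2*cos(t) - 2*t**2*cos(3*t)/3 + 2*t*sin(t) + 4*t*sin(3*t)/9 + 2*cos(t) + 4*cos(3*t)/27.
Answer: -t**2*cos(t) - 2*t**2*cos(3*t)/3 + 2*t*sin(t) + 4*t*sin(3*t)/9 + 2*cos(t) + 4*cos(3*t)/27.


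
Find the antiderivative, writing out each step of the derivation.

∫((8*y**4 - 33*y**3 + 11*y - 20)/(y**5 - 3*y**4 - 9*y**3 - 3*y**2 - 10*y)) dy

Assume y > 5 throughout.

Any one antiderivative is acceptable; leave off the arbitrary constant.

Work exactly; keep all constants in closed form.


Step 1. Decompose ∫((8*y**4 - 33*y**3 + 11*y - 20)/(y**5 - 3*y**4 - 9*y**3 - 3*y**2 - 10*y)) dy by partial fractions, (8*y**4 - 33*y**3 + 11*y - 20)/(y**5 - 3*y**4 - 9*y**3 - 3*y**2 - 10*y) = -4/(y**2 + 1) + 5/(y + 2) + 1/(y - 5) + 2/y: now ∫(2/y) dy + ∫(1/(y - 5)) dy + ∫(5/(y + 2)) dy + ∫(-4/(y**2 + 1)) dy.
Step 2. Evaluate the standard form [assuming y > -2]: now 5*log(y + 2) + ∫(2/y) dy + ∫(1/(y - 5)) dy + ∫(-4/(y**2 + 1)) dy.
Step 3. Evaluate the standard form [assuming y > 5]: now log(y - 5) + 5*log(y + 2) + ∫(2/y) dy + ∫(-4/(y**2 + 1)) dy.
Step 4. Evaluate the standard form [assuming y > 0]: now 2*log(y) + log(y - 5) + 5*log(y + 2) + ∫(-4/(y**2 + 1)) dy.
Step 5. Evaluate the standard form: now 2*log(y) + log(y - 5) + 5*log(y + 2) - 4*atan(y).
Answer: 2*log(y) + log(y - 5) + 5*log(y + 2) - 4*atan(y).


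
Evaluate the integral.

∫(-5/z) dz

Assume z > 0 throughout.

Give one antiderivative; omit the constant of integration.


Answer: -5*log(z).


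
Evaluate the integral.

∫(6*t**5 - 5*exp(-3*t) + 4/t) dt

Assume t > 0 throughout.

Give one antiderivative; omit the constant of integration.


Answer: t**6 + 4*log(t) + 5*exp(-3*t)/3.


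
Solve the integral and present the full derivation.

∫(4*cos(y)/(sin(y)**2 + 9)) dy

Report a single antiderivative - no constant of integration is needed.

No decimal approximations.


Step 1. Substitute u = sin(y), turning ∫(4*cos(y)/(sin(y)**2 + 9)) dy into ∫(4/(u**2 + 9)) du: now ∫(4/(u**2 + 9)) du.
Step 2. Evaluate the standard form: now 4*atan(u/3)/3.
Step 3. Substitute back u = sin(y): now 4*atan(sin(y)/3)/3.
Answer: 4*atan(sin(y)/3)/3.


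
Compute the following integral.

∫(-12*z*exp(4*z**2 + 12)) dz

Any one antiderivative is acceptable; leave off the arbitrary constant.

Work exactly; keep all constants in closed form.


Answer: -3*exp(4*z**2 + 12)/2.


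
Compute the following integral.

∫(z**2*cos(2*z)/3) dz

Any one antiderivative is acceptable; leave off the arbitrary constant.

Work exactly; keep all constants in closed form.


Answer: z**2*sin(2*z)/6 + z*cos(2*z)/6 - sin(2*z)/12.


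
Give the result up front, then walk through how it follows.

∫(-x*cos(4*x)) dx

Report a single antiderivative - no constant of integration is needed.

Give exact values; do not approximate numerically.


The answer is -x*sin(4*x)/4 - cos(4*x)/16.
Step 1. Integrate ∫(-x*cos(4*x)) dx by parts with u = x, dv = (-cos(4*x)) dx, so v = -sin(4*x)/4: now -x*sin(4*x)/4 + ∫(sin(4*x)/4) dx.
Step 2. Evaluate the standard form: now -x*sin(4*x)/4 - cos(4*x)/16.
Answer: -x*sin(4*x)/4 - cos(4*x)/16.


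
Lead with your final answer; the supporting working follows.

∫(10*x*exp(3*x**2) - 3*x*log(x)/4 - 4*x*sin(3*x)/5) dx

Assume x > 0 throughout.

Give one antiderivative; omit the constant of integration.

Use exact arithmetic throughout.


The answer is -3*x**2*log(x)/8 + 3*x**2/16 + 4*x*cos(3*x)/15 + 5*exp(3*x**2)/3 - 4*sin(3*x)/45.
Step 1. Rewrite: now ∫(10*x*exp(3*x**2)) dx + ∫(-3*x*log(x)/4) dx + ∫(-4*x*sin(3*x)/5) dx.
Step 2. Integrate ∫(-4*x*sin(3*x)/5) dx by parts with u = x, dv = (-4*sin(3*x)/5) dx, so v = 4*cos(3*x)/15: now 4*x*cos(3*x)/15 + ∫(10*x*exp(3*x**2)) dx + ∫(-3*x*log(x)/4) dx + ∫(-4*cos(3*x)/15) dx.
Step 3. Evaluate the standard form: now 4*x*cos(3*x)/15 - 4*sin(3*x)/45 + ∫(10*x*exp(3*x**2)) dx + ∫(-3*x*log(x)/4) dx.
Step 4. Integrate ∫(-3*x*log(x)/4) dx by parts with u = log(x), dv = (-3*x/4) dx, so v = -3*x**2/8 [assuming x > 0]: now -3*x**2*log(x)/8 + 4*x*cos(3*x)/15 - 4*sin(3*x)/45 + ∫(3*x/8) dx + ∫(10*x*exp(3*x**2)) dx.
Step 5. Evaluate the standard form: now -3*x**2*log(x)/8 + 3*x**2/16 + 4*x*cos(3*x)/15 - 4*sin(3*x)/45 + ∫(10*x*exp(3*x**2)) dx.
Step 6. Substitute u = x**2, turning ∫(10*x*exp(3*x**2)) dx into ∫(5*exp(3*u)) du: now -3*x**2*log(x)/8 + 3*x**2/16 + 4*x*cos(3*x)/15 - 4*sin(3*x)/45 + ∫(5*exp(3*u)) du.
Step 7. Evaluate the standard form: now -3*x**2*log(x)/8 + 3*x**2/16 + 4*x*cos(3*x)/15 + 5*exp(3*u)/3 - 4*sin(3*x)/45.
Step 8. Substitute back u = x**2: now -3*x**2*log(x)/8 + 3*x**2/16 + 4*x*cos(3*x)/15 + 5*exp(3*x**2)/3 - 4*sin(3*x)/45.
Answer: -3*x**2*log(x)/8 + 3*x**2/16 + 4*x*cos(3*x)/15 + 5*exp(3*x**2)/3 - 4*sin(3*x)/45.


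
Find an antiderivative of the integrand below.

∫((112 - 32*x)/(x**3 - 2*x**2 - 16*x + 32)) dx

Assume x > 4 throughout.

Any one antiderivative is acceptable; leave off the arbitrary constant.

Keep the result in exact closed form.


Answer: -log(x - 4) - 4*log(x - 2) + 5*log(x + 4).


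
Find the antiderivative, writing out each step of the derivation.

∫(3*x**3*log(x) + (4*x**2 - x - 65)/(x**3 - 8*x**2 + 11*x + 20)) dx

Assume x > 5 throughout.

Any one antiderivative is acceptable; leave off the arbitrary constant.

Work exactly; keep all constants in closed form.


Step 1. Rewrite: now ∫(3*x**3*log(x)) dx + ∫((4*x**2 - x - 65)/(x**3 - 8*x**2 + 11*x + 20)) dx.
Step 2. Integrate ∫(3*x**3*log(x)) dx by parts with u = log(x), dv = (3*x**3) dx, so v = 3*x**4/4 [assuming x > 0]: now 3*x**4*log(x)/4 + ∫(-3*x**3/4) dx + ∫((4*x**2 - x - 65)/(x**3 - 8*x**2 + 11*x + 20)) dx.
Step 3. Evaluate the standard form: now 3*x**4*log(x)/4 - 3*x**4/16 + ∫((4*x**2 - x - 65)/(x**3 - 8*x**2 + 11*x + 20)) dx.
Step 4. Decompose ∫((4*x**2 - x - 65)/(x**3 - 8*x**2 + 11*x + 20)) dx by partial fractions, (4*x**2 - x - 65)/(x**3 - 8*x**2 + 11*x + 20) = -2/(x + 1) + 1/(x - 4) + 5/(x - 5): now 3*x**4*log(x)/4 - 3*x**4/16 + ∫(5/(x - 5)) dx + ∫(1/(x - 4)) dx + ∫(-2/(x + 1)) dx.
Step 5. Evaluate the standard form [assuming x > 5]: now 3*x**4*log(x)/4 - 3*x**4/16 + 5*log(x - 5) + ∫(1/(x - 4)) dx + ∫(-2/(x + 1)) dx.
Step 6. Evaluate the standard form [assuming x > 4]: now 3*x**4*log(x)/4 - 3*x**4/16 + 5*log(x - 5) + log(x - 4) + ∫(-2/(x + 1)) dx.
Step 7. Evaluate the standard form [assuming x > -1]: now 3*x**4*log(x)/4 - 3*x**4/16 + 5*log(x - 5) + log(x - 4) - 2*log(x + 1).
Answer: 3*x**4*log(x)/4 - 3*x**4/16 + 5*log(x - 5) + log(x - 4) - 2*log(x + 1).


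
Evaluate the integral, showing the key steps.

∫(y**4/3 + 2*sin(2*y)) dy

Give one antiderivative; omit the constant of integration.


Step 1. Rewrite: now ∫(y**4/3) dy + ∫(2*sin(2*y)) dy.
Step 2. Evaluate the standard form: now -cos(2*y) + ∫(y**4/3) dy.
Step 3. Evaluate the standard form: now y**5/15 - cos(2*y).
Answer: y**5/15 - cos(2*y).


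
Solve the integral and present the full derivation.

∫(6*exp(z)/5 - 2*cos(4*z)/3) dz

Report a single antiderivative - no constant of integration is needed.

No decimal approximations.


Step 1. Rewrite: now ∫(6*exp(z)/5) dz + ∫(-2*cos(4*z)/3) dz.
Step 2. Evaluate the standard form: now -sin(4*z)/6 + ∫(6*exp(z)/5) dz.
Step 3. Evaluate the standard form: now 6*exp(z)/5 - sin(4*z)/6.
Answer: 6*exp(z)/5 - sin(4*z)/6.
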